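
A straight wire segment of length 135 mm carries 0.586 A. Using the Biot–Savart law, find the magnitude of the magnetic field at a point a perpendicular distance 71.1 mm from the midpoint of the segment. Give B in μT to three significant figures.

For a finite straight segment, B = (μ₀I/4πd)(sinθ₁ + sinθ₂), where θ₁, θ₂ are the angles from the perpendicular to each end.
The perpendicular from the point meets the wire at its midpoint, so each end is L/2 = 0.0675 m away along the wire.
sinθ₁ = 0.0675/√(0.0675²+0.0711²) = 0.6885; sinθ₂ = 0.0675/√(0.0675²+0.0711²) = 0.6885.
B = (4π×10⁻⁷ × 0.586) / (4π × 0.0711) × (0.6885 + 0.6885) = 1.13×10⁻⁶ T.

B ≈ 1.13 μT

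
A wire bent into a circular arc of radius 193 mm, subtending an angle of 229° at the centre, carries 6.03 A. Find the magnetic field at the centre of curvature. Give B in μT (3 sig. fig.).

B ≈ 12.5 μT

The Biot–Savart field of a circular arc at its centre is B = μ₀Iφ/(4πR), with φ = 3.997 rad.
B = (4π×10⁻⁷ × 6.03 × 3.997) / (4π × 0.193) = 1.25×10⁻⁵ T.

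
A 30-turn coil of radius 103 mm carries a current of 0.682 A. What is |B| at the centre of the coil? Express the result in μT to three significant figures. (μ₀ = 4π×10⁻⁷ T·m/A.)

B ≈ 125 μT

For an N-turn flat coil, B = Nμ₀I/(2R) with R = 0.103 m.
B = 30 × 4.16×10⁻⁶ T = 1.25×10⁻⁴ T.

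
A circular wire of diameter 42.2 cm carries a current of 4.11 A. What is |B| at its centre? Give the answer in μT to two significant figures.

At the centre of a circular loop the Biot–Savart law gives B = μ₀I/(2R) (so R = 0.211 m).
B = (4π×10⁻⁷ × 4.11) / (2 × 0.211) = 1.22×10⁻⁵ T.

B ≈ 12 μT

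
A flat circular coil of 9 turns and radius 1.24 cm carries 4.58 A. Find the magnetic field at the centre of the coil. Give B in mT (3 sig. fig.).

B ≈ 2.09 mT

For an N-turn flat coil, B = Nμ₀I/(2R) with R = 0.0124 m.
B = 9 × 2.32×10⁻⁴ T = 2.09×10⁻³ T.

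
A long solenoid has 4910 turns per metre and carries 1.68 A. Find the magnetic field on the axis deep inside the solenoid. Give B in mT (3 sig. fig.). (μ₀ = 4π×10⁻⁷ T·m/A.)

Inside a long solenoid, B = μ₀nI with n = 4910 turns/m.
B = 4π×10⁻⁷ × 4910 × 1.68 = 1.04×10⁻² T.

B ≈ 10.4 mT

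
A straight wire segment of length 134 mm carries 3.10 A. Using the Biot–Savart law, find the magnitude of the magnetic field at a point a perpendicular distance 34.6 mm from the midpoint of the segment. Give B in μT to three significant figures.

B ≈ 15.9 μT

For a finite straight segment, B = (μ₀I/4πd)(sinθ₁ + sinθ₂), where θ₁, θ₂ are the angles from the perpendicular to each end.
The perpendicular from the point meets the wire at its midpoint, so each end is L/2 = 0.067 m away along the wire.
sinθ₁ = 0.067/√(0.067²+0.0346²) = 0.8885; sinθ₂ = 0.067/√(0.067²+0.0346²) = 0.8885.
B = (4π×10⁻⁷ × 3.10) / (4π × 0.0346) × (0.8885 + 0.8885) = 1.59×10⁻⁵ T.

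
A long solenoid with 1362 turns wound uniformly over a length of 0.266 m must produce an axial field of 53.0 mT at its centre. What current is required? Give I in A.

I ≈ 8.24 A

Inside a long solenoid B = μ₀nI with n = 5120 m⁻¹, so I = B/(μ₀n).
I = 5.30×10⁻² / (4π×10⁻⁷ × 5120) = 8.24 A.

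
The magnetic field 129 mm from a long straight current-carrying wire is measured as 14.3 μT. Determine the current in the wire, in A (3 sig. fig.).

I ≈ 9.22 A

For a long straight wire B = μ₀I/(2πd), so I = 2πdB/μ₀.
I = 2π × 0.129 × 1.43×10⁻⁵ / (4π×10⁻⁷) = 9.22 A.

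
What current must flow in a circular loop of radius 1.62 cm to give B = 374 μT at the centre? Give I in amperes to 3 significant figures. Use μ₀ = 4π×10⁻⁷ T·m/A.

I ≈ 9.64 A

At the centre of a circular loop B = μ₀I/(2R), so I = 2RB/μ₀.
With R = 0.0162 m, I = 2 × 0.0162 × 3.74×10⁻⁴ / (4π×10⁻⁷) = 9.64 A.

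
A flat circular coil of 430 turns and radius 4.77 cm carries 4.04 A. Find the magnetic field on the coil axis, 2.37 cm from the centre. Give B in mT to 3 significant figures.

B ≈ 16.4 mT

For an N-turn flat coil, B = Nμ₀IR²/[2(R²+z²)^(3/2)] with R = 0.0477 m, z = 0.0237 m.
B = 430 × 3.82×10⁻⁵ T = 1.64×10⁻² T.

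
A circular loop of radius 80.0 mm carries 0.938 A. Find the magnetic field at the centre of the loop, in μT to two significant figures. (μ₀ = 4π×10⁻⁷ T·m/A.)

At the centre of a circular loop the Biot–Savart law gives B = μ₀I/(2R).
B = (4π×10⁻⁷ × 0.938) / (2 × 0.08) = 7.37×10⁻⁶ T.

B ≈ 7.4 μT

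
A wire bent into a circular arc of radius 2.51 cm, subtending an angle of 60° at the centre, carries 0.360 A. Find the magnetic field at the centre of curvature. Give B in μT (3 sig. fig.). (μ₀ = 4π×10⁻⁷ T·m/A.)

The Biot–Savart field of a circular arc at its centre is B = μ₀Iφ/(4πR), with φ = 1.047 rad.
B = (4π×10⁻⁷ × 0.360 × 1.047) / (4π × 0.0251) = 1.50×10⁻⁶ T.

B ≈ 1.50 μT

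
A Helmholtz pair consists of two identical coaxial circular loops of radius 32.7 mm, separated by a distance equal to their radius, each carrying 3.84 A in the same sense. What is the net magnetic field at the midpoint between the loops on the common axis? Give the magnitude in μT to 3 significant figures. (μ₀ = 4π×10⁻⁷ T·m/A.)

B ≈ 106 μT

Each loop contributes B = μ₀IR²/[2(R²+z²)^(3/2)] on the axis, with z measured from that loop.
Loop 1 (z = 0.01635 m): B₁ = 5.28×10⁻⁵ T. Loop 2 (z = 0.01635 m): B₂ = 5.28×10⁻⁵ T.
The fields add: B = B₁ + B₂ = 1.06×10⁻⁴ T.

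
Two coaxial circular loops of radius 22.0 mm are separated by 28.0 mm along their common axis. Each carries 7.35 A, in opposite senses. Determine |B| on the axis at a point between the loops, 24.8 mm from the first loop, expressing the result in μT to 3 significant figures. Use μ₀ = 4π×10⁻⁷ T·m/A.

Each loop contributes B = μ₀IR²/[2(R²+z²)^(3/2)] on the axis, with z measured from that loop.
Loop 1 (z = 0.0248 m): B₁ = 6.13×10⁻⁵ T. Loop 2 (z = 0.0032 m): B₂ = 2.03×10⁻⁴ T.
The fields oppose: B = |B₁ − B₂| = 1.42×10⁻⁴ T.

B ≈ 142 μT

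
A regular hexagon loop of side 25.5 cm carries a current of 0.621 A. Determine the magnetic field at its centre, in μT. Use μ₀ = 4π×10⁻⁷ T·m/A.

Each side is a finite straight segment at perpendicular distance d = a/(2 tan(π/6)) = 0.2208 m from the centre, with end-angles ±π/6.
One side contributes B₁ = (μ₀I/4πd)·2 sin(π/6) = 2.81×10⁻⁷ T.
All 6 sides add in the same direction: B = 6 × 2.81×10⁻⁷ = 1.69×10⁻⁶ T.

B ≈ 1.69 μT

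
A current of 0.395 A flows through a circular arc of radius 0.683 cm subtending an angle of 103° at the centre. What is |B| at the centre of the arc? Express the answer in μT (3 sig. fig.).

The Biot–Savart field of a circular arc at its centre is B = μ₀Iφ/(4πR), with φ = 1.798 rad.
B = (4π×10⁻⁷ × 0.395 × 1.798) / (4π × 0.00683) = 1.04×10⁻⁵ T.

B ≈ 10.4 μT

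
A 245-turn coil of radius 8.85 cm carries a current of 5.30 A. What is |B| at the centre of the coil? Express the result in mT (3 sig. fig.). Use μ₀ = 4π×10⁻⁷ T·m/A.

B ≈ 9.22 mT

For an N-turn flat coil, B = Nμ₀I/(2R) with R = 0.0885 m.
B = 245 × 3.76×10⁻⁵ T = 9.22×10⁻³ T.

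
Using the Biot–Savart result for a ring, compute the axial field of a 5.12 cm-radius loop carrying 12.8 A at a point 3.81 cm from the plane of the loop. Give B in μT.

B ≈ 81.1 μT

On the axis of a circular loop, B = μ₀IR² / [2(R²+z²)^(3/2)].
R² + z² = (0.0512)² + (0.0381)² = 0.004073 m², and (R²+z²)^(3/2) = 2.60×10⁻⁴ m³.
B = (4π×10⁻⁷ × 12.8 × 0.002621) / (2 × 2.60×10⁻⁴) = 8.11×10⁻⁵ T.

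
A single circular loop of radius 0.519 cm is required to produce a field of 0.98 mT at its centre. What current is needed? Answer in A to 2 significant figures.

I ≈ 8.1 A

At the centre of a circular loop B = μ₀I/(2R), so I = 2RB/μ₀.
With R = 0.00519 m, I = 2 × 0.00519 × 9.80×10⁻⁴ / (4π×10⁻⁷) = 8.09 A.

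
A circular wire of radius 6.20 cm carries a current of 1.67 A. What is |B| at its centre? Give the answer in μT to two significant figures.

At the centre of a circular loop the Biot–Savart law gives B = μ₀I/(2R).
B = (4π×10⁻⁷ × 1.67) / (2 × 0.062) = 1.69×10⁻⁵ T.

B ≈ 17 μT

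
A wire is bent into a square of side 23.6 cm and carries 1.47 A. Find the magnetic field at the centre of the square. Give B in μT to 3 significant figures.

Each side is a finite straight segment at perpendicular distance d = a/(2 tan(π/4)) = 0.118 m from the centre, with end-angles ±π/4.
One side contributes B₁ = (μ₀I/4πd)·2 sin(π/4) = 1.76×10⁻⁶ T.
All 4 sides add in the same direction: B = 4 × 1.76×10⁻⁶ = 7.05×10⁻⁶ T.

B ≈ 7.05 μT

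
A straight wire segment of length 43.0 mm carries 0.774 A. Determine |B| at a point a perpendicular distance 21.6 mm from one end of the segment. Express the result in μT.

B ≈ 3.20 μT

For a finite straight segment, B = (μ₀I/4πd)(sinθ₁ + sinθ₂), where θ₁, θ₂ are the angles from the perpendicular to each end.
The perpendicular foot is at one end, so the two end-offsets along the wire are 0 and L = 0.043 m.
sinθ₁ = 0/√(0²+0.0216²) = 0.0000; sinθ₂ = 0.043/√(0.043²+0.0216²) = 0.8936.
B = (4π×10⁻⁷ × 0.774) / (4π × 0.0216) × (0.0000 + 0.8936) = 3.20×10⁻⁶ T.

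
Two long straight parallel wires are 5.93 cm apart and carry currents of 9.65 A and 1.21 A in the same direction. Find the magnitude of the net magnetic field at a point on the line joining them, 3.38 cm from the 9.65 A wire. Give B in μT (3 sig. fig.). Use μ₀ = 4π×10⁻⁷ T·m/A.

Each long wire gives B = μ₀I/(2πd). Distances are d₁ = 0.0338 m and d₂ = 0.0255 m.
B₁ = 5.71×10⁻⁵ T, B₂ = 9.49×10⁻⁶ T.
Between parallel currents the two contributions point in opposite directions, so they subtract. B = |B₁ − B₂| = |5.71×10⁻⁵ − 9.49×10⁻⁶| = 4.76×10⁻⁵ T.

B ≈ 47.6 μT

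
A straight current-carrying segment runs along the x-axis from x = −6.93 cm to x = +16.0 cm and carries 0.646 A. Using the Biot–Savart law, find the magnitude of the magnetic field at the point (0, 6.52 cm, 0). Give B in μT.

For a finite straight segment, B = (μ₀I/4πd)(sinθ₁ + sinθ₂), where θ₁, θ₂ are the angles from the perpendicular to each end.
The perpendicular distance is d = 0.0652 m; the end-offsets along the wire are a = 0.0693 m and b = 0.16 m.
sinθ₁ = 0.0693/√(0.0693²+0.0652²) = 0.7283; sinθ₂ = 0.16/√(0.16²+0.0652²) = 0.9261.
B = (4π×10⁻⁷ × 0.646) / (4π × 0.0652) × (0.7283 + 0.9261) = 1.64×10⁻⁶ T.

B ≈ 1.64 μT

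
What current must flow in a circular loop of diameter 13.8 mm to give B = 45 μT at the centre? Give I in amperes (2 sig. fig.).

I ≈ 0.49 A

At the centre of a circular loop B = μ₀I/(2R), so I = 2RB/μ₀.
With R = 0.0069 m, I = 2 × 0.0069 × 4.50×10⁻⁵ / (4π×10⁻⁷) = 0.494 A.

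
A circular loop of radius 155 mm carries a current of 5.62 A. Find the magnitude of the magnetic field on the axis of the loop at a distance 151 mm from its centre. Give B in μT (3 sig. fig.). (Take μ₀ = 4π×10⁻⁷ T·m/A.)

On the axis of a circular loop, B = μ₀IR² / [2(R²+z²)^(3/2)].
R² + z² = (0.155)² + (0.151)² = 0.04683 m², and (R²+z²)^(3/2) = 1.01×10⁻² m³.
B = (4π×10⁻⁷ × 5.62 × 0.02403) / (2 × 1.01×10⁻²) = 8.37×10⁻⁶ T.

B ≈ 8.37 μT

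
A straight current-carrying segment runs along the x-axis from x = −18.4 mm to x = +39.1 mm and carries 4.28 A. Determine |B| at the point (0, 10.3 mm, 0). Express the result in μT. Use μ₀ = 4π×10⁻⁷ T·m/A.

For a finite straight segment, B = (μ₀I/4πd)(sinθ₁ + sinθ₂), where θ₁, θ₂ are the angles from the perpendicular to each end.
The perpendicular distance is d = 0.0103 m; the end-offsets along the wire are a = 0.0184 m and b = 0.0391 m.
sinθ₁ = 0.0184/√(0.0184²+0.0103²) = 0.8726; sinθ₂ = 0.0391/√(0.0391²+0.0103²) = 0.9670.
B = (4π×10⁻⁷ × 4.28) / (4π × 0.0103) × (0.8726 + 0.9670) = 7.64×10⁻⁵ T.

B ≈ 76.4 μT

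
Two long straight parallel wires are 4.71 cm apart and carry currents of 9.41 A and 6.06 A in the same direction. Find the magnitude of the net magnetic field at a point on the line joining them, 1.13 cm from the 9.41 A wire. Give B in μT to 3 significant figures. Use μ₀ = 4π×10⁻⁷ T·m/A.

Each long wire gives B = μ₀I/(2πd). Distances are d₁ = 0.0113 m and d₂ = 0.0358 m.
B₁ = 1.67×10⁻⁴ T, B₂ = 3.39×10⁻⁵ T.
Between parallel currents the two contributions point in opposite directions, so they subtract. B = |B₁ − B₂| = |1.67×10⁻⁴ − 3.39×10⁻⁵| = 1.33×10⁻⁴ T.

B ≈ 133 μT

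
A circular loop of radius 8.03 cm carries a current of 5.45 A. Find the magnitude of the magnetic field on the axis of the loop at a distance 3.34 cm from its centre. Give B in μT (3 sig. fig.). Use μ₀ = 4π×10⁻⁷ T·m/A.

On the axis of a circular loop, B = μ₀IR² / [2(R²+z²)^(3/2)].
R² + z² = (0.0803)² + (0.0334)² = 0.007564 m², and (R²+z²)^(3/2) = 6.58×10⁻⁴ m³.
B = (4π×10⁻⁷ × 5.45 × 0.006448) / (2 × 6.58×10⁻⁴) = 3.36×10⁻⁵ T.

B ≈ 33.6 μT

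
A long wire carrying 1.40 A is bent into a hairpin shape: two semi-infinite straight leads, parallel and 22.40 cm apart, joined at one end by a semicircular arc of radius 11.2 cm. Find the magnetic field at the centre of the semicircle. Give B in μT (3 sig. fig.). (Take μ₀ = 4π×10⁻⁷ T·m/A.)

B ≈ 6.43 μT

The semicircular arc contributes B_arc = μ₀I·π/(4πR) = μ₀I/(4R) = 3.93×10⁻⁶ T.
Each semi-infinite lead is at perpendicular distance R = 0.112 m from the centre, with the perpendicular foot at its near end, so it contributes μ₀I/(4πR); both point the same way, together 2.50×10⁻⁶ T.
Arc and leads all point the same direction: B = 3.93×10⁻⁶ + 2.50×10⁻⁶ = 6.43×10⁻⁶ T.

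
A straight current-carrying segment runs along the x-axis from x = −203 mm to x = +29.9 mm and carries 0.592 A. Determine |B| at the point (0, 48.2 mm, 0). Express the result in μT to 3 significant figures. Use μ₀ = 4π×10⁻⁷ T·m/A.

For a finite straight segment, B = (μ₀I/4πd)(sinθ₁ + sinθ₂), where θ₁, θ₂ are the angles from the perpendicular to each end.
The perpendicular distance is d = 0.0482 m; the end-offsets along the wire are a = 0.203 m and b = 0.0299 m.
sinθ₁ = 0.203/√(0.203²+0.0482²) = 0.9730; sinθ₂ = 0.0299/√(0.0299²+0.0482²) = 0.5271.
B = (4π×10⁻⁷ × 0.592) / (4π × 0.0482) × (0.9730 + 0.5271) = 1.84×10⁻⁶ T.

B ≈ 1.84 μT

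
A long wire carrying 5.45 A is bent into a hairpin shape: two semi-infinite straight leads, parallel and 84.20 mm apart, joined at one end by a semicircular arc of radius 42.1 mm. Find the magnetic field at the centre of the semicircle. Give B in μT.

B ≈ 66.6 μT

The semicircular arc contributes B_arc = μ₀I·π/(4πR) = μ₀I/(4R) = 4.07×10⁻⁵ T.
Each semi-infinite lead is at perpendicular distance R = 0.0421 m from the centre, with the perpendicular foot at its near end, so it contributes μ₀I/(4πR); both point the same way, together 2.59×10⁻⁵ T.
Arc and leads all point the same direction: B = 4.07×10⁻⁵ + 2.59×10⁻⁵ = 6.66×10⁻⁵ T.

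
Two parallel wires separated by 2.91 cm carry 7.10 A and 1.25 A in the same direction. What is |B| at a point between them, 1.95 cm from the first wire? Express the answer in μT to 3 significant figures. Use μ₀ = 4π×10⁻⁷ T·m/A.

Each long wire gives B = μ₀I/(2πd). Distances are d₁ = 0.0195 m and d₂ = 0.0096 m.
B₁ = 7.28×10⁻⁵ T, B₂ = 2.60×10⁻⁵ T.
Between parallel currents the two contributions point in opposite directions, so they subtract. B = |B₁ − B₂| = |7.28×10⁻⁵ − 2.60×10⁻⁵| = 4.68×10⁻⁵ T.

B ≈ 46.8 μT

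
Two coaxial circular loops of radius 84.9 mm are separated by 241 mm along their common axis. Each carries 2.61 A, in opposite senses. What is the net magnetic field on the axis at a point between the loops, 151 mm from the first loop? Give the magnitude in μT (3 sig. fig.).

Each loop contributes B = μ₀IR²/[2(R²+z²)^(3/2)] on the axis, with z measured from that loop.
Loop 1 (z = 0.151 m): B₁ = 2.27×10⁻⁶ T. Loop 2 (z = 0.09 m): B₂ = 6.24×10⁻⁶ T.
The fields oppose: B = |B₁ − B₂| = 3.97×10⁻⁶ T.

B ≈ 3.97 μT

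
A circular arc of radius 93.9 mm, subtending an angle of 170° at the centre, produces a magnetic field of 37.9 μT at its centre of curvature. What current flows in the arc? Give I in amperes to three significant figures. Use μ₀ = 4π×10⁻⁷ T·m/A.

I ≈ 12.0 A

For a circular arc, B = μ₀Iφ/(4πR) with φ in radians; here φ = 2.967 rad.
So I = 4πRB/(μ₀φ) = 4π × 0.0939 × 3.79×10⁻⁵ / (4π×10⁻⁷ × 2.967) = 12.0 A.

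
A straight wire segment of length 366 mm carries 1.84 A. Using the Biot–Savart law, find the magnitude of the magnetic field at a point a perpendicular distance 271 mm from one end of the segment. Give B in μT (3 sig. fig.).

B ≈ 0.546 μT

For a finite straight segment, B = (μ₀I/4πd)(sinθ₁ + sinθ₂), where θ₁, θ₂ are the angles from the perpendicular to each end.
The perpendicular foot is at one end, so the two end-offsets along the wire are 0 and L = 0.366 m.
sinθ₁ = 0/√(0²+0.271²) = 0.0000; sinθ₂ = 0.366/√(0.366²+0.271²) = 0.8037.
B = (4π×10⁻⁷ × 1.84) / (4π × 0.271) × (0.0000 + 0.8037) = 5.46×10⁻⁷ T.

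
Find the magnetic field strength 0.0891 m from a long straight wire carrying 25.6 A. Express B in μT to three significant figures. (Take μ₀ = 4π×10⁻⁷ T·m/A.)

For an infinitely long straight wire, B = μ₀I/(2πd).
B = (4π×10⁻⁷ × 25.6) / (2π × 0.0891) = 5.75×10⁻⁵ T.

B ≈ 57.5 μT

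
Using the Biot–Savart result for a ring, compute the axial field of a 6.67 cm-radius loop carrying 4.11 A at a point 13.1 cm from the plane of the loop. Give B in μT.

B ≈ 3.62 μT

On the axis of a circular loop, B = μ₀IR² / [2(R²+z²)^(3/2)].
R² + z² = (0.0667)² + (0.131)² = 0.02161 m², and (R²+z²)^(3/2) = 3.18×10⁻³ m³.
B = (4π×10⁻⁷ × 4.11 × 0.004449) / (2 × 3.18×10⁻³) = 3.62×10⁻⁶ T.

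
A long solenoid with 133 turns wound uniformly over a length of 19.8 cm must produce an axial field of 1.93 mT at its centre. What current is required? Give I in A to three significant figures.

Inside a long solenoid B = μ₀nI with n = 671.7 m⁻¹, so I = B/(μ₀n).
I = 1.93×10⁻³ / (4π×10⁻⁷ × 671.7) = 2.29 A.

I ≈ 2.29 A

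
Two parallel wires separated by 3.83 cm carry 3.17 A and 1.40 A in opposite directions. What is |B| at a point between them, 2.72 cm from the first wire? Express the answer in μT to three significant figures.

Each long wire gives B = μ₀I/(2πd). Distances are d₁ = 0.0272 m and d₂ = 0.0111 m.
B₁ = 2.33×10⁻⁵ T, B₂ = 2.52×10⁻⁵ T.
Between antiparallel currents both contributions point the same way, so they add. B = B₁ + B₂ = 2.33×10⁻⁵ + 2.52×10⁻⁵ = 4.85×10⁻⁵ T.

B ≈ 48.5 μT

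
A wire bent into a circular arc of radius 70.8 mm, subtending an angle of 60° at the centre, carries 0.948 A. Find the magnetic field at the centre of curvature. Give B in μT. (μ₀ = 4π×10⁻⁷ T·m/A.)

The Biot–Savart field of a circular arc at its centre is B = μ₀Iφ/(4πR), with φ = 1.047 rad.
B = (4π×10⁻⁷ × 0.948 × 1.047) / (4π × 0.0708) = 1.40×10⁻⁶ T.

B ≈ 1.40 μT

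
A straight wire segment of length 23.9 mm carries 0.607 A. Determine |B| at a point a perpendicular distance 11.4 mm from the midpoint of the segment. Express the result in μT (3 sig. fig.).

For a finite straight segment, B = (μ₀I/4πd)(sinθ₁ + sinθ₂), where θ₁, θ₂ are the angles from the perpendicular to each end.
The perpendicular from the point meets the wire at its midpoint, so each end is L/2 = 0.01195 m away along the wire.
sinθ₁ = 0.01195/√(0.01195²+0.0114²) = 0.7236; sinθ₂ = 0.01195/√(0.01195²+0.0114²) = 0.7236.
B = (4π×10⁻⁷ × 0.607) / (4π × 0.0114) × (0.7236 + 0.7236) = 7.71×10⁻⁶ T.

B ≈ 7.71 μT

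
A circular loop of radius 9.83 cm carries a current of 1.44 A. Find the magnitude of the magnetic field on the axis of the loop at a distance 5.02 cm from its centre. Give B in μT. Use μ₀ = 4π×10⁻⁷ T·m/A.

On the axis of a circular loop, B = μ₀IR² / [2(R²+z²)^(3/2)].
R² + z² = (0.0983)² + (0.0502)² = 0.01218 m², and (R²+z²)^(3/2) = 1.34×10⁻³ m³.
B = (4π×10⁻⁷ × 1.44 × 0.009663) / (2 × 1.34×10⁻³) = 6.50×10⁻⁶ T.

B ≈ 6.50 μT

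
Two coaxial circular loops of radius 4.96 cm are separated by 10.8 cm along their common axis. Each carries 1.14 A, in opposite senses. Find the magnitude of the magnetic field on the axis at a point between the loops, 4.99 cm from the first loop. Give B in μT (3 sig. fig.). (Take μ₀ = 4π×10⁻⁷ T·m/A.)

B ≈ 1.11 μT

Each loop contributes B = μ₀IR²/[2(R²+z²)^(3/2)] on the axis, with z measured from that loop.
Loop 1 (z = 0.0499 m): B₁ = 5.06×10⁻⁶ T. Loop 2 (z = 0.0581 m): B₂ = 3.95×10⁻⁶ T.
The fields oppose: B = |B₁ − B₂| = 1.11×10⁻⁶ T.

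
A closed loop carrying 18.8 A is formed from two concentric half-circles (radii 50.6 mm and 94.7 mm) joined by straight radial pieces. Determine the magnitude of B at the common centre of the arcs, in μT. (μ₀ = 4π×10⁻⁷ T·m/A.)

B ≈ 54.4 μT

The radial connectors point toward the centre, so dl × r̂ = 0 and they contribute nothing.
Each semicircle gives μ₀I/(4R): inner arc 1.17×10⁻⁴ T, outer arc 6.24×10⁻⁵ T.
The two arcs carry current in opposite angular senses, so their fields oppose: B = |1.17×10⁻⁴ − 6.24×10⁻⁵| = 5.44×10⁻⁵ T.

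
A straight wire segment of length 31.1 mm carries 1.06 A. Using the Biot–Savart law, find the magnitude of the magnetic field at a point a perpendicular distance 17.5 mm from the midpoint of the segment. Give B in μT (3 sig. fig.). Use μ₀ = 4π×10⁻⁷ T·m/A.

B ≈ 8.05 μT

For a finite straight segment, B = (μ₀I/4πd)(sinθ₁ + sinθ₂), where θ₁, θ₂ are the angles from the perpendicular to each end.
The perpendicular from the point meets the wire at its midpoint, so each end is L/2 = 0.01555 m away along the wire.
sinθ₁ = 0.01555/√(0.01555²+0.0175²) = 0.6642; sinθ₂ = 0.01555/√(0.01555²+0.0175²) = 0.6642.
B = (4π×10⁻⁷ × 1.06) / (4π × 0.0175) × (0.6642 + 0.6642) = 8.05×10⁻⁶ T.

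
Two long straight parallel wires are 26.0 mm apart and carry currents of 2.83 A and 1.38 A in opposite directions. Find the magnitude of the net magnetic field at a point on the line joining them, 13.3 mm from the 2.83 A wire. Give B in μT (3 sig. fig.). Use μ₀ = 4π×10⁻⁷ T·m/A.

B ≈ 64.3 μT

Each long wire gives B = μ₀I/(2πd). Distances are d₁ = 0.0133 m and d₂ = 0.0127 m.
B₁ = 4.26×10⁻⁵ T, B₂ = 2.17×10⁻⁵ T.
Between antiparallel currents both contributions point the same way, so they add. B = B₁ + B₂ = 4.26×10⁻⁵ + 2.17×10⁻⁵ = 6.43×10⁻⁵ T.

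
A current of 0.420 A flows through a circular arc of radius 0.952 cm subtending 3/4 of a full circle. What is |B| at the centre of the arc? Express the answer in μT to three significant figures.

The Biot–Savart field of a circular arc at its centre is B = μ₀Iφ/(4πR), with φ = 4.712 rad.
B = (4π×10⁻⁷ × 0.420 × 4.712) / (4π × 0.00952) = 2.08×10⁻⁵ T.

B ≈ 20.8 μT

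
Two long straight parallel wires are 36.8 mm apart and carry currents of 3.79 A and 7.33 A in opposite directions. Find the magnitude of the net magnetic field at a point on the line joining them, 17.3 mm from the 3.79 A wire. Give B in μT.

B ≈ 119 μT

Each long wire gives B = μ₀I/(2πd). Distances are d₁ = 0.0173 m and d₂ = 0.0195 m.
B₁ = 4.38×10⁻⁵ T, B₂ = 7.52×10⁻⁵ T.
Between antiparallel currents both contributions point the same way, so they add. B = B₁ + B₂ = 4.38×10⁻⁵ + 7.52×10⁻⁵ = 1.19×10⁻⁴ T.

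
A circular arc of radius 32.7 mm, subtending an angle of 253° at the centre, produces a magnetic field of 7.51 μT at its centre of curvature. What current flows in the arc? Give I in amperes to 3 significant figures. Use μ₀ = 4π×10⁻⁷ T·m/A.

For a circular arc, B = μ₀Iφ/(4πR) with φ in radians; here φ = 4.416 rad.
So I = 4πRB/(μ₀φ) = 4π × 0.0327 × 7.51×10⁻⁶ / (4π×10⁻⁷ × 4.416) = 0.556 A.

I ≈ 0.556 A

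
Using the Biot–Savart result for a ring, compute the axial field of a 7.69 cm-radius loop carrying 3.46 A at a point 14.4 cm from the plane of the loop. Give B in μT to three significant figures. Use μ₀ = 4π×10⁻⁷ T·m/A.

B ≈ 2.96 μT

On the axis of a circular loop, B = μ₀IR² / [2(R²+z²)^(3/2)].
R² + z² = (0.0769)² + (0.144)² = 0.02665 m², and (R²+z²)^(3/2) = 4.35×10⁻³ m³.
B = (4π×10⁻⁷ × 3.46 × 0.005914) / (2 × 4.35×10⁻³) = 2.96×10⁻⁶ T.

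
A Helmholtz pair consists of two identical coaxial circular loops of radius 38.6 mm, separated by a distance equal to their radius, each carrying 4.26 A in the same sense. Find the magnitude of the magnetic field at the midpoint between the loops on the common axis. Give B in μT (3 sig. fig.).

B ≈ 99.2 μT

Each loop contributes B = μ₀IR²/[2(R²+z²)^(3/2)] on the axis, with z measured from that loop.
Loop 1 (z = 0.0193 m): B₁ = 4.96×10⁻⁵ T. Loop 2 (z = 0.0193 m): B₂ = 4.96×10⁻⁵ T.
The fields add: B = B₁ + B₂ = 9.92×10⁻⁵ T.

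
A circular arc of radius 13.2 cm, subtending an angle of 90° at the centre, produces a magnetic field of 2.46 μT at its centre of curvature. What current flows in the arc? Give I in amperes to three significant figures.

For a circular arc, B = μ₀Iφ/(4πR) with φ in radians; here φ = 1.571 rad.
So I = 4πRB/(μ₀φ) = 4π × 0.132 × 2.46×10⁻⁶ / (4π×10⁻⁷ × 1.571) = 2.07 A.

I ≈ 2.07 A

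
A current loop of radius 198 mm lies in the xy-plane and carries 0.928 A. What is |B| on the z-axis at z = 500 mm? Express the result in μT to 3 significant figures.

On the axis of a circular loop, B = μ₀IR² / [2(R²+z²)^(3/2)].
R² + z² = (0.198)² + (0.5)² = 0.2892 m², and (R²+z²)^(3/2) = 0.156 m³.
B = (4π×10⁻⁷ × 0.928 × 0.0392) / (2 × 0.156) = 1.47×10⁻⁷ T.

B ≈ 0.147 μT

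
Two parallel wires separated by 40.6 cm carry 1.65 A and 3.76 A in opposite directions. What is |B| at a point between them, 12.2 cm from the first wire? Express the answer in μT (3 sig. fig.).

Each long wire gives B = μ₀I/(2πd). Distances are d₁ = 0.122 m and d₂ = 0.284 m.
B₁ = 2.70×10⁻⁶ T, B₂ = 2.65×10⁻⁶ T.
Between antiparallel currents both contributions point the same way, so they add. B = B₁ + B₂ = 2.70×10⁻⁶ + 2.65×10⁻⁶ = 5.35×10⁻⁶ T.

B ≈ 5.35 μT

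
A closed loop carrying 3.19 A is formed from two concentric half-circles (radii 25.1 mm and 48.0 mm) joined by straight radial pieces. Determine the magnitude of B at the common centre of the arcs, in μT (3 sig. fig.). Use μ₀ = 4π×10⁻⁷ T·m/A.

The radial connectors point toward the centre, so dl × r̂ = 0 and they contribute nothing.
Each semicircle gives μ₀I/(4R): inner arc 3.99×10⁻⁵ T, outer arc 2.09×10⁻⁵ T.
The two arcs carry current in opposite angular senses, so their fields oppose: B = |3.99×10⁻⁵ − 2.09×10⁻⁵| = 1.90×10⁻⁵ T.

B ≈ 19.0 μT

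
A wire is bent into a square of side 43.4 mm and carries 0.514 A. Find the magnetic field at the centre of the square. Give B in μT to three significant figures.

B ≈ 13.4 μT

Each side is a finite straight segment at perpendicular distance d = a/(2 tan(π/4)) = 0.0217 m from the centre, with end-angles ±π/4.
One side contributes B₁ = (μ₀I/4πd)·2 sin(π/4) = 3.35×10⁻⁶ T.
All 4 sides add in the same direction: B = 4 × 3.35×10⁻⁶ = 1.34×10⁻⁵ T.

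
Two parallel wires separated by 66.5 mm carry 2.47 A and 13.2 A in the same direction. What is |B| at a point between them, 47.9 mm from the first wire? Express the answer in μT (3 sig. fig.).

Each long wire gives B = μ₀I/(2πd). Distances are d₁ = 0.0479 m and d₂ = 0.0186 m.
B₁ = 1.03×10⁻⁵ T, B₂ = 1.42×10⁻⁴ T.
Between parallel currents the two contributions point in opposite directions, so they subtract. B = |B₁ − B₂| = |1.03×10⁻⁵ − 1.42×10⁻⁴| = 1.32×10⁻⁴ T.

B ≈ 132 μT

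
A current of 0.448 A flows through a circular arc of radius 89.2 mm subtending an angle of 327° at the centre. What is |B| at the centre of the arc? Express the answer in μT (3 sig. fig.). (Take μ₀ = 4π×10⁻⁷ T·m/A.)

The Biot–Savart field of a circular arc at its centre is B = μ₀Iφ/(4πR), with φ = 5.707 rad.
B = (4π×10⁻⁷ × 0.448 × 5.707) / (4π × 0.0892) = 2.87×10⁻⁶ T.

B ≈ 2.87 μT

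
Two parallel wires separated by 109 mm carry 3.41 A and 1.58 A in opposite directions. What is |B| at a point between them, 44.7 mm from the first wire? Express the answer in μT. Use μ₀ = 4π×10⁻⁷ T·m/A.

B ≈ 20.2 μT

Each long wire gives B = μ₀I/(2πd). Distances are d₁ = 0.0447 m and d₂ = 0.0643 m.
B₁ = 1.53×10⁻⁵ T, B₂ = 4.91×10⁻⁶ T.
Between antiparallel currents both contributions point the same way, so they add. B = B₁ + B₂ = 1.53×10⁻⁵ + 4.91×10⁻⁶ = 2.02×10⁻⁵ T.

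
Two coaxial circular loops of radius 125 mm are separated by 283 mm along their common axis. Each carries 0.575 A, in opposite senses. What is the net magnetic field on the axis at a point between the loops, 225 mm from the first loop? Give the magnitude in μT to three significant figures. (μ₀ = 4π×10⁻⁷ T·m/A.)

Each loop contributes B = μ₀IR²/[2(R²+z²)^(3/2)] on the axis, with z measured from that loop.
Loop 1 (z = 0.225 m): B₁ = 3.31×10⁻⁷ T. Loop 2 (z = 0.058 m): B₂ = 2.16×10⁻⁶ T.
The fields oppose: B = |B₁ − B₂| = 1.83×10⁻⁶ T.

B ≈ 1.83 μT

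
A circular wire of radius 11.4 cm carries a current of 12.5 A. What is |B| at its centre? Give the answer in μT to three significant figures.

At the centre of a circular loop the Biot–Savart law gives B = μ₀I/(2R).
B = (4π×10⁻⁷ × 12.5) / (2 × 0.114) = 6.89×10⁻⁵ T.

B ≈ 68.9 μT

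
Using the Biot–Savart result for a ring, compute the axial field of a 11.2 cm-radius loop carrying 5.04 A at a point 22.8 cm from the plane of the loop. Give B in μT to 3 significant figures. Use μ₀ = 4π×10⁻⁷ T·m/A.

On the axis of a circular loop, B = μ₀IR² / [2(R²+z²)^(3/2)].
R² + z² = (0.112)² + (0.228)² = 0.06453 m², and (R²+z²)^(3/2) = 1.64×10⁻² m³.
B = (4π×10⁻⁷ × 5.04 × 0.01254) / (2 × 1.64×10⁻²) = 2.42×10⁻⁶ T.

B ≈ 2.42 μT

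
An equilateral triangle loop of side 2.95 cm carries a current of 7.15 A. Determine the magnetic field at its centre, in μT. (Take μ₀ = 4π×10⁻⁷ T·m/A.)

B ≈ 436 μT

Each side is a finite straight segment at perpendicular distance d = a/(2 tan(π/3)) = 0.008516 m from the centre, with end-angles ±π/3.
One side contributes B₁ = (μ₀I/4πd)·2 sin(π/3) = 1.45×10⁻⁴ T.
All 3 sides add in the same direction: B = 3 × 1.45×10⁻⁴ = 4.36×10⁻⁴ T.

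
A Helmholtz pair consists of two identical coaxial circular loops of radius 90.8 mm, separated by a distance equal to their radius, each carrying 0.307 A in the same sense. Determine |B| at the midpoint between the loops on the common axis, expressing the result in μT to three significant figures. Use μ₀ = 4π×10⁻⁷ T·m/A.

Each loop contributes B = μ₀IR²/[2(R²+z²)^(3/2)] on the axis, with z measured from that loop.
Loop 1 (z = 0.0454 m): B₁ = 1.52×10⁻⁶ T. Loop 2 (z = 0.0454 m): B₂ = 1.52×10⁻⁶ T.
The fields add: B = B₁ + B₂ = 3.04×10⁻⁶ T.

B ≈ 3.04 μT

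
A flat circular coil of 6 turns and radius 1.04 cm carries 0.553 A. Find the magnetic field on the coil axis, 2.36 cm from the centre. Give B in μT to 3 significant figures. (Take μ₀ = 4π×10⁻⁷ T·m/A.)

For an N-turn flat coil, B = Nμ₀IR²/[2(R²+z²)^(3/2)] with R = 0.0104 m, z = 0.0236 m.
B = 6 × 2.19×10⁻⁶ T = 1.31×10⁻⁵ T.

B ≈ 13.1 μT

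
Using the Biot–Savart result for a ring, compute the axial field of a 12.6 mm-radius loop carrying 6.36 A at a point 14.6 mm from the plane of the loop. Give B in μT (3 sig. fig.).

On the axis of a circular loop, B = μ₀IR² / [2(R²+z²)^(3/2)].
R² + z² = (0.0126)² + (0.0146)² = 0.0003719 m², and (R²+z²)^(3/2) = 7.17×10⁻⁶ m³.
B = (4π×10⁻⁷ × 6.36 × 0.0001588) / (2 × 7.17×10⁻⁶) = 8.85×10⁻⁵ T.

B ≈ 88.5 μT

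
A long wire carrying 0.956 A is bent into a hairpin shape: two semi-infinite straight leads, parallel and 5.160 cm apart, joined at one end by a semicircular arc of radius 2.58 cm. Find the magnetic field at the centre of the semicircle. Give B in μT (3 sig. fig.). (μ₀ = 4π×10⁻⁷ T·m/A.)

The semicircular arc contributes B_arc = μ₀I·π/(4πR) = μ₀I/(4R) = 1.16×10⁻⁵ T.
Each semi-infinite lead is at perpendicular distance R = 0.0258 m from the centre, with the perpendicular foot at its near end, so it contributes μ₀I/(4πR); both point the same way, together 7.41×10⁻⁶ T.
Arc and leads all point the same direction: B = 1.16×10⁻⁵ + 7.41×10⁻⁶ = 1.91×10⁻⁵ T.

B ≈ 19.1 μT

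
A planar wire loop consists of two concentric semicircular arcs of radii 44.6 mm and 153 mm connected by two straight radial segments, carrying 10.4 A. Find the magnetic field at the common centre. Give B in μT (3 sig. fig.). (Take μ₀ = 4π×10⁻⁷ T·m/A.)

The radial connectors point toward the centre, so dl × r̂ = 0 and they contribute nothing.
Each semicircle gives μ₀I/(4R): inner arc 7.33×10⁻⁵ T, outer arc 2.14×10⁻⁵ T.
The two arcs carry current in opposite angular senses, so their fields oppose: B = |7.33×10⁻⁵ − 2.14×10⁻⁵| = 5.19×10⁻⁵ T.

B ≈ 51.9 μT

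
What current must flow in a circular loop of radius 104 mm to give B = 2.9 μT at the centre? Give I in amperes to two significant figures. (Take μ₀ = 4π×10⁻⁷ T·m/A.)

At the centre of a circular loop B = μ₀I/(2R), so I = 2RB/μ₀.
With R = 0.104 m, I = 2 × 0.104 × 2.90×10⁻⁶ / (4π×10⁻⁷) = 0.480 A.

I ≈ 0.48 A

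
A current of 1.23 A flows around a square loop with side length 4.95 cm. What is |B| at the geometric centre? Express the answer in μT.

Each side is a finite straight segment at perpendicular distance d = a/(2 tan(π/4)) = 0.02475 m from the centre, with end-angles ±π/4.
One side contributes B₁ = (μ₀I/4πd)·2 sin(π/4) = 7.03×10⁻⁶ T.
All 4 sides add in the same direction: B = 4 × 7.03×10⁻⁶ = 2.81×10⁻⁵ T.

B ≈ 28.1 μT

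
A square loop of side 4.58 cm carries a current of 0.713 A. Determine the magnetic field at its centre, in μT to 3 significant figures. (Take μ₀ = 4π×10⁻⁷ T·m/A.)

Each side is a finite straight segment at perpendicular distance d = a/(2 tan(π/4)) = 0.0229 m from the centre, with end-angles ±π/4.
One side contributes B₁ = (μ₀I/4πd)·2 sin(π/4) = 4.40×10⁻⁶ T.
All 4 sides add in the same direction: B = 4 × 4.40×10⁻⁶ = 1.76×10⁻⁵ T.

B ≈ 17.6 μT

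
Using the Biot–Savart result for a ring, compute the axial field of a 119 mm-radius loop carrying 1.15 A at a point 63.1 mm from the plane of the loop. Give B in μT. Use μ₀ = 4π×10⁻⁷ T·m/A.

B ≈ 4.19 μT

On the axis of a circular loop, B = μ₀IR² / [2(R²+z²)^(3/2)].
R² + z² = (0.119)² + (0.0631)² = 0.01814 m², and (R²+z²)^(3/2) = 2.44×10⁻³ m³.
B = (4π×10⁻⁷ × 1.15 × 0.01416) / (2 × 2.44×10⁻³) = 4.19×10⁻⁶ T.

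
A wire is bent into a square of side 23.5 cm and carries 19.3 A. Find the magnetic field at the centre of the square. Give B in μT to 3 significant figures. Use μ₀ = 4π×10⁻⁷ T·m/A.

Each side is a finite straight segment at perpendicular distance d = a/(2 tan(π/4)) = 0.1175 m from the centre, with end-angles ±π/4.
One side contributes B₁ = (μ₀I/4πd)·2 sin(π/4) = 2.32×10⁻⁵ T.
All 4 sides add in the same direction: B = 4 × 2.32×10⁻⁵ = 9.29×10⁻⁵ T.

B ≈ 92.9 μT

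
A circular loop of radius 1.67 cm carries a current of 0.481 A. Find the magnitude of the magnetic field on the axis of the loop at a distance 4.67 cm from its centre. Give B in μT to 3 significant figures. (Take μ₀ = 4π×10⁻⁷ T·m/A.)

On the axis of a circular loop, B = μ₀IR² / [2(R²+z²)^(3/2)].
R² + z² = (0.0167)² + (0.0467)² = 0.00246 m², and (R²+z²)^(3/2) = 1.22×10⁻⁴ m³.
B = (4π×10⁻⁷ × 0.481 × 0.0002789) / (2 × 1.22×10⁻⁴) = 6.91×10⁻⁷ T.

B ≈ 0.691 μT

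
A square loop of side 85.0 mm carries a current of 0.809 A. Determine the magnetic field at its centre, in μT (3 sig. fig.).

Each side is a finite straight segment at perpendicular distance d = a/(2 tan(π/4)) = 0.0425 m from the centre, with end-angles ±π/4.
One side contributes B₁ = (μ₀I/4πd)·2 sin(π/4) = 2.69×10⁻⁶ T.
All 4 sides add in the same direction: B = 4 × 2.69×10⁻⁶ = 1.08×10⁻⁵ T.

B ≈ 10.8 μT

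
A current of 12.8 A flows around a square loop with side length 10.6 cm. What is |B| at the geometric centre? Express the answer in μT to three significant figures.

B ≈ 137 μT

Each side is a finite straight segment at perpendicular distance d = a/(2 tan(π/4)) = 0.053 m from the centre, with end-angles ±π/4.
One side contributes B₁ = (μ₀I/4πd)·2 sin(π/4) = 3.42×10⁻⁵ T.
All 4 sides add in the same direction: B = 4 × 3.42×10⁻⁵ = 1.37×10⁻⁴ T.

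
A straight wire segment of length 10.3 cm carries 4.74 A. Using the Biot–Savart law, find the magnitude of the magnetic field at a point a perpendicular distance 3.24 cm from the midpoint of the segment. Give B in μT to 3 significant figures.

B ≈ 24.8 μT

For a finite straight segment, B = (μ₀I/4πd)(sinθ₁ + sinθ₂), where θ₁, θ₂ are the angles from the perpendicular to each end.
The perpendicular from the point meets the wire at its midpoint, so each end is L/2 = 0.0515 m away along the wire.
sinθ₁ = 0.0515/√(0.0515²+0.0324²) = 0.8464; sinθ₂ = 0.0515/√(0.0515²+0.0324²) = 0.8464.
B = (4π×10⁻⁷ × 4.74) / (4π × 0.0324) × (0.8464 + 0.8464) = 2.48×10⁻⁵ T.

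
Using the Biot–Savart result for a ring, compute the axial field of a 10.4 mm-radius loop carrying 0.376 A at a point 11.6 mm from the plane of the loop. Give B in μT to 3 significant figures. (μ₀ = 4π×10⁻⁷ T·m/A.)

B ≈ 6.76 μT

On the axis of a circular loop, B = μ₀IR² / [2(R²+z²)^(3/2)].
R² + z² = (0.0104)² + (0.0116)² = 0.0002427 m², and (R²+z²)^(3/2) = 3.78×10⁻⁶ m³.
B = (4π×10⁻⁷ × 0.376 × 0.0001082) / (2 × 3.78×10⁻⁶) = 6.76×10⁻⁶ T.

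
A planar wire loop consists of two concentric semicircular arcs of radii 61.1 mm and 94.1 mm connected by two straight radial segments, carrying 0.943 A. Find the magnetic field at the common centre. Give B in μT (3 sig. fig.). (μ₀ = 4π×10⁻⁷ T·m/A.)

The radial connectors point toward the centre, so dl × r̂ = 0 and they contribute nothing.
Each semicircle gives μ₀I/(4R): inner arc 4.85×10⁻⁶ T, outer arc 3.15×10⁻⁶ T.
The two arcs carry current in opposite angular senses, so their fields oppose: B = |4.85×10⁻⁶ − 3.15×10⁻⁶| = 1.70×10⁻⁶ T.

B ≈ 1.70 μT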